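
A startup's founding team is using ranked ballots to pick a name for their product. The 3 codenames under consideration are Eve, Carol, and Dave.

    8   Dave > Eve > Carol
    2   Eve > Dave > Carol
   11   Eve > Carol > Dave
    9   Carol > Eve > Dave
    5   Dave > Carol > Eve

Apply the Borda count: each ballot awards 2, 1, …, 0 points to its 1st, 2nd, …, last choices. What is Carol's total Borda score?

Borda scores:
  Eve: 8·1 + 2·2 + 11·2 + 9·1 + 5·0 = 43
  Carol: 8·0 + 2·0 + 11·1 + 9·2 + 5·1 = 34
  Dave: 8·2 + 2·1 + 11·0 + 9·0 + 5·2 = 28

34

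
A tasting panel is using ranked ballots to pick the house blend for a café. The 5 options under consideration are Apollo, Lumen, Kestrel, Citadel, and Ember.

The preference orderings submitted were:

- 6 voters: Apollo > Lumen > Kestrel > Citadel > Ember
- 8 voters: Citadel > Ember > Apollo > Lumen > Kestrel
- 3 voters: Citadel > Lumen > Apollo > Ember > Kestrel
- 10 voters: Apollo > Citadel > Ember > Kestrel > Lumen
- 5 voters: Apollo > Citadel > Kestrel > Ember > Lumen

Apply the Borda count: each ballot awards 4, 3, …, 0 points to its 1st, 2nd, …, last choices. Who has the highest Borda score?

Borda scores:
  Apollo: 6·4 + 8·2 + 3·2 + 10·4 + 5·4 = 106
  Lumen: 6·3 + 8·1 + 3·3 + 10·0 + 5·0 = 35
  Kestrel: 6·2 + 8·0 + 3·0 + 10·1 + 5·2 = 32
  Citadel: 6·1 + 8·4 + 3·4 + 10·3 + 5·3 = 95
  Ember: 6·0 + 8·3 + 3·1 + 10·2 + 5·1 = 52
Apollo has the highest total.

Apollo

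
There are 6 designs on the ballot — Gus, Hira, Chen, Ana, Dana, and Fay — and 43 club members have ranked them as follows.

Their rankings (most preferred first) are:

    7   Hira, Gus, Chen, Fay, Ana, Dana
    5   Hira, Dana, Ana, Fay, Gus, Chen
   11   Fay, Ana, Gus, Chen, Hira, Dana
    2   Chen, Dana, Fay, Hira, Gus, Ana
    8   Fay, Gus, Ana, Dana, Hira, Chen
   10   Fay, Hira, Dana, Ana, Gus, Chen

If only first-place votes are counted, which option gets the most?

First-place vote totals:
  Gus: 0
  Hira: 12
  Chen: 2
  Ana: 0
  Dana: 0
  Fay: 29
Fay has the most first-place votes.

Fay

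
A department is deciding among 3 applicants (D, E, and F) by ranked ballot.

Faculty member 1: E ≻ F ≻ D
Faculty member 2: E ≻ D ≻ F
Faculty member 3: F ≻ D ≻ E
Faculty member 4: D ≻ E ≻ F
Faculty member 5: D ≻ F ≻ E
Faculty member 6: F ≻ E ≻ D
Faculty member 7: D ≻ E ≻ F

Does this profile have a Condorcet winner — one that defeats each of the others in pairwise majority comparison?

Yes

Head-to-head results (7 voters total):
D vs E: D wins 4–3.
D vs F: D wins 4–3.
E vs F: E wins 4–3.
D beats each rival — E (4–3), F (4–3) — so D is the Condorcet winner.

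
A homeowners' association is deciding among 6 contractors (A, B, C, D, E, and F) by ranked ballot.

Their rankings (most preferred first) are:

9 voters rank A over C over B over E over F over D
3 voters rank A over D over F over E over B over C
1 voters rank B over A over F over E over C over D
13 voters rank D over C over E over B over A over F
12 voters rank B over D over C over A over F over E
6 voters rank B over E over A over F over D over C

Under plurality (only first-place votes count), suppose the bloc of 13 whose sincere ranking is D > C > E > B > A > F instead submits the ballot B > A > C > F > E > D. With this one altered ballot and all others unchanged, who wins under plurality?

First-place totals with the altered ballot: A 12, B 32, C 0, D 0, E 0, F 0.
The winner is unchanged: still B.

B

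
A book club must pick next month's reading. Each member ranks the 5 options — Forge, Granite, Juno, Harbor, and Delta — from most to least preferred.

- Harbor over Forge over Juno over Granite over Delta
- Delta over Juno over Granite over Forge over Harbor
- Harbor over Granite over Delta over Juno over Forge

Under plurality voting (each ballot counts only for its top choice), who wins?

Harbor

First-place vote totals:
  Forge: 0
  Granite: 0
  Juno: 0
  Harbor: 2
  Delta: 1
Harbor has the most first-place votes.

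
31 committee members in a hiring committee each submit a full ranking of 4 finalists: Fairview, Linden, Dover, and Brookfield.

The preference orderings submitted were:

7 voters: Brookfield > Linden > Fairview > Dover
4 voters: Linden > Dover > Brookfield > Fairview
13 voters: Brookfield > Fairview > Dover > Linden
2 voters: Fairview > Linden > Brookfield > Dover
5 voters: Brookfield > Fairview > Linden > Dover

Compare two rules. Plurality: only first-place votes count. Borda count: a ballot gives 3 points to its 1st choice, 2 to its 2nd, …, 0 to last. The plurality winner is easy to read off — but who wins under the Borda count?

Brookfield

Plurality first-place counts: Fairview 2, Linden 4, Dover 0, Brookfield 25 → Brookfield.
Borda totals: Fairview 49, Linden 35, Dover 21, Brookfield 81 → Brookfield.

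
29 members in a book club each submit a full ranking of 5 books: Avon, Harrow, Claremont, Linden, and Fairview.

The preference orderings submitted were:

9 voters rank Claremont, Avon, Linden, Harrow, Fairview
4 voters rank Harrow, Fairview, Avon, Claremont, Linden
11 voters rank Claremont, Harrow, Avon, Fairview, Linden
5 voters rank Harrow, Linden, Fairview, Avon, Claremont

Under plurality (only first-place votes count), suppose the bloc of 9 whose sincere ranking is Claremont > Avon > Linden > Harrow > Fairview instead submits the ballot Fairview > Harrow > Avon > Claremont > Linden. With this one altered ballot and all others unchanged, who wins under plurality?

First-place totals with the altered ballot: Avon 0, Harrow 9, Claremont 11, Linden 0, Fairview 9.
The winner is unchanged: still Claremont.

Claremont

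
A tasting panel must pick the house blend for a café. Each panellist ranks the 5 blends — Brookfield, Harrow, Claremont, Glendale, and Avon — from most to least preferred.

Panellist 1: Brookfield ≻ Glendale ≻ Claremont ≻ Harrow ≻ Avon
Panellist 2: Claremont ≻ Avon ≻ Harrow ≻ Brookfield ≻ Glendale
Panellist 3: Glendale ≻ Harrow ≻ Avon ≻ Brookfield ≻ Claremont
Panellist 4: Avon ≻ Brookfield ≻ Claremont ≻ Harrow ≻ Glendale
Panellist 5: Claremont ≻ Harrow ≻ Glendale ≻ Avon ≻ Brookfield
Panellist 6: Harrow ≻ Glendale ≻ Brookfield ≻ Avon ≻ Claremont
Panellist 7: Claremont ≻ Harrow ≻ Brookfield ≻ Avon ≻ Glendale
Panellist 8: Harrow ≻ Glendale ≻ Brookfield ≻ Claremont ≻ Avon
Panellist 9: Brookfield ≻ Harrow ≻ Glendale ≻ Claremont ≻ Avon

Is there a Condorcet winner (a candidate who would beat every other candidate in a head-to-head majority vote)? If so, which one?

There is no Condorcet winner

Head-to-head results (9 voters total):
Brookfield vs Harrow: Harrow wins 6–3.
Brookfield vs Claremont: Brookfield wins 6–3.
Brookfield vs Glendale: Brookfield wins 5–4.
Brookfield vs Avon: Brookfield wins 5–4.
Harrow vs Claremont: Claremont wins 5–4.
Harrow vs Glendale: Harrow wins 7–2.
Harrow vs Avon: Harrow wins 7–2.
Claremont vs Glendale: Glendale wins 5–4.
Claremont vs Avon: Claremont wins 6–3.
Glendale vs Avon: Glendale wins 6–3.
No candidate beats all others: Brookfield beats Claremont beats Harrow beats Brookfield, a majority cycle.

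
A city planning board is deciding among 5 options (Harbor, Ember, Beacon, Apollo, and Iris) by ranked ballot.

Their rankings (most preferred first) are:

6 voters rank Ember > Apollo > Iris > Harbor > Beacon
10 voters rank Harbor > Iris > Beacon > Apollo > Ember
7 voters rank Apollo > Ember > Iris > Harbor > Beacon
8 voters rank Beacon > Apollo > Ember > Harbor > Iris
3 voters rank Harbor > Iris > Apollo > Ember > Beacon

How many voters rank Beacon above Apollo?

18

Ballots ranking Beacon above Apollo: 10+8 = 18.
Ballots ranking Apollo above Beacon: 6+7+3 = 16.
So 18 of 34 voters prefer Beacon to Apollo.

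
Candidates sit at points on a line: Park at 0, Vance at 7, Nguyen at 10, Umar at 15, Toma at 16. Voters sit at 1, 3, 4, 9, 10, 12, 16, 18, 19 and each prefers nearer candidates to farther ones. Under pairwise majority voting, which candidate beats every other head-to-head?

With single-peaked preferences on a line, the Condorcet winner is the candidate closest to the median voter.
The median voter (position 10) is closest to Nguyen at 10.
Check: Nguyen vs Vance — voters closer to Nguyen: 6 of 9.

Nguyen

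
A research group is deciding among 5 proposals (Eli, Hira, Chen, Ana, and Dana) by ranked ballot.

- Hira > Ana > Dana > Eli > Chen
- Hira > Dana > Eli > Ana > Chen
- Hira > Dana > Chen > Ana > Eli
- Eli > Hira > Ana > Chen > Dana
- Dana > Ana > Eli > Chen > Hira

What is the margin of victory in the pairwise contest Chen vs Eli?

3

Ballots ranking Chen above Eli: 1.
Ballots ranking Eli above Chen: 4.
Eli wins 4–1, a margin of 3.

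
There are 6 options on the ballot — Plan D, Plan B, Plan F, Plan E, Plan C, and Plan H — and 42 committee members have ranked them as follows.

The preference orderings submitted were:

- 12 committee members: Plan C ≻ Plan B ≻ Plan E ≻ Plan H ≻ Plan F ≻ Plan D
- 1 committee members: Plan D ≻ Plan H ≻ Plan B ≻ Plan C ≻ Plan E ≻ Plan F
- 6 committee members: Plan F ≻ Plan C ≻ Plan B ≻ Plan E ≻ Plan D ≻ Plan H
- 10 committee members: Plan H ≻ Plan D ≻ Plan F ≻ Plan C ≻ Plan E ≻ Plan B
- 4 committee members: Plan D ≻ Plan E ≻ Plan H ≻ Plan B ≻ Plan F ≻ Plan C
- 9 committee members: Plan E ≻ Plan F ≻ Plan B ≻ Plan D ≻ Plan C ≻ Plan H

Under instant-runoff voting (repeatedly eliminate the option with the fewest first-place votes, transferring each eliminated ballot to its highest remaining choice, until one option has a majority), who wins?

Plan C

Round 1: Plan C 12, Plan H 10, Plan E 9, Plan F 6, Plan D 5, Plan B 0. Plan B has the fewest and is eliminated.
Round 2: Plan C 12, Plan H 10, Plan E 9, Plan F 6, Plan D 5. Plan D has the fewest and is eliminated.
Round 3: Plan E 13, Plan C 12, Plan H 11, Plan F 6. Plan F has the fewest and is eliminated.
Round 4: Plan C 18, Plan E 13, Plan H 11. Plan H has the fewest and is eliminated.
Round 5: Plan C 29, Plan E 13. Plan C has a majority.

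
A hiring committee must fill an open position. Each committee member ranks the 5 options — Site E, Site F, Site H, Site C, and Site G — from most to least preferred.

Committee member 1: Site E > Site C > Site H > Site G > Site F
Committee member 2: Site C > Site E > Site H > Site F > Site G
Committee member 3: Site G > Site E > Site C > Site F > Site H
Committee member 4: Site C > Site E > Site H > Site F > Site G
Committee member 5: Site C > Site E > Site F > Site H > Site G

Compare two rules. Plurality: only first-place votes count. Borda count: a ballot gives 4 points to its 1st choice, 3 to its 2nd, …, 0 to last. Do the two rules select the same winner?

Plurality first-place counts: Site E 1, Site F 0, Site H 0, Site C 3, Site G 1 → Site C.
Borda totals: Site E 16, Site F 5, Site H 7, Site C 17, Site G 5 → Site C.
The two rules agree on Site C.

Yes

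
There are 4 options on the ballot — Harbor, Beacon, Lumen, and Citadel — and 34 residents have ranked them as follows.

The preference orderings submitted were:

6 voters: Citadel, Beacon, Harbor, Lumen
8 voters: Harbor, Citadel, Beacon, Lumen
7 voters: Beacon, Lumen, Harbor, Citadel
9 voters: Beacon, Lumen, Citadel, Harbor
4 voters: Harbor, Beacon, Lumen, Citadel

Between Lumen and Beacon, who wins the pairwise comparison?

Beacon

Ballots ranking Lumen above Beacon: 0.
Ballots ranking Beacon above Lumen: 6+8+7+9+4 = 34.
Beacon wins the head-to-head, 34–0.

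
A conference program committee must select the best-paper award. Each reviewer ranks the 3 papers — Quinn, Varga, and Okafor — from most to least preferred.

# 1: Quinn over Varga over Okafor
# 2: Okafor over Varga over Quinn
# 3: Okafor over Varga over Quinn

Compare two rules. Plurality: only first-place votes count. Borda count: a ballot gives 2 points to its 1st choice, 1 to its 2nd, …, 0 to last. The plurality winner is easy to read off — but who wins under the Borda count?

Okafor

Plurality first-place counts: Quinn 1, Varga 0, Okafor 2 → Okafor.
Borda totals: Quinn 2, Varga 3, Okafor 4 → Okafor.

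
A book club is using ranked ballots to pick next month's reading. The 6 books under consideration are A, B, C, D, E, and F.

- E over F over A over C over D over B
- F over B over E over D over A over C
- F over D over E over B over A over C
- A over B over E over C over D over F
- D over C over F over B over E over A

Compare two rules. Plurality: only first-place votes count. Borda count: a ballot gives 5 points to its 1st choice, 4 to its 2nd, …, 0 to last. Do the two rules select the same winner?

Plurality first-place counts: A 1, B 0, C 0, D 1, E 1, F 2 → F.
Borda totals: A 10, B 12, C 8, D 13, E 15, F 17 → F.
The two rules agree on F.

Yes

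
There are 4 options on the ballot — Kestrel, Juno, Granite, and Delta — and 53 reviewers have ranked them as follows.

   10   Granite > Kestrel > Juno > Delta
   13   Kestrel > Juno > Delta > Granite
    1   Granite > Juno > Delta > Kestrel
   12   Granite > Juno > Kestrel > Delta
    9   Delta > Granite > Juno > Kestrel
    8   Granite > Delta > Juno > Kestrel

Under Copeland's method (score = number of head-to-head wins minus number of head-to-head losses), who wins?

Pairwise results:
  Kestrel vs Juno: Juno wins 30–23.
  Kestrel vs Granite: Granite wins 40–13.
  Kestrel vs Delta: Kestrel wins 35–18.
  Juno vs Granite: Granite wins 40–13.
  Juno vs Delta: Juno wins 36–17.
  Granite vs Delta: Granite wins 31–22.
Copeland scores (wins − losses):
  Kestrel: 1 − 2 = -1
  Juno: 2 − 1 = 1
  Granite: 3 − 0 = 3
  Delta: 0 − 3 = -3
Granite has the best Copeland score.

Granite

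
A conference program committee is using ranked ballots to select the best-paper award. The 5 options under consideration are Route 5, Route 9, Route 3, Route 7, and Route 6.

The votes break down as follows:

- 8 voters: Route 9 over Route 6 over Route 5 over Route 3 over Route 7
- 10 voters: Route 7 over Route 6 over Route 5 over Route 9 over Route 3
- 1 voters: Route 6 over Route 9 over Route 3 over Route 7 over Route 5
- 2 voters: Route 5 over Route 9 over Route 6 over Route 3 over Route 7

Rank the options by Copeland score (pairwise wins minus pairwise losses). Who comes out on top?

Route 6

Pairwise results:
  Route 5 vs Route 9: Route 5 wins 12–9.
  Route 5 vs Route 3: Route 5 wins 20–1.
  Route 5 vs Route 7: Route 7 wins 11–10.
  Route 5 vs Route 6: Route 6 wins 19–2.
  Route 9 vs Route 3: Route 9 wins 21–0.
  Route 9 vs Route 7: Route 9 wins 11–10.
  Route 9 vs Route 6: Route 6 wins 11–10.
  Route 3 vs Route 7: Route 3 wins 11–10.
  Route 3 vs Route 6: Route 6 wins 21–0.
  Route 7 vs Route 6: Route 6 wins 11–10.
Copeland scores (wins − losses):
  Route 5: 2 − 2 = 0
  Route 9: 2 − 2 = 0
  Route 3: 1 − 3 = -2
  Route 7: 1 − 3 = -2
  Route 6: 4 − 0 = 4
Route 6 has the best Copeland score.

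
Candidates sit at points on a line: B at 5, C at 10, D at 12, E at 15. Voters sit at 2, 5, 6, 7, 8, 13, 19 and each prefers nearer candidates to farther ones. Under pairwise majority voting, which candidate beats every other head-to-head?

B

With single-peaked preferences on a line, the Condorcet winner is the candidate closest to the median voter.
The median voter (position 7) is closest to B at 5.
Check: B vs E — voters closer to B: 5 of 7.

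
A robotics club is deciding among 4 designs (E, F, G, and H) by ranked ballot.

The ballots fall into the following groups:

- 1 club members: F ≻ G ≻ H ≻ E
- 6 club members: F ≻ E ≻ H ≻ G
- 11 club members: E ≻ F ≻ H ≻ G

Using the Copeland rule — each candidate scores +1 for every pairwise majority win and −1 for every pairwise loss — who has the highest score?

E

Pairwise results:
  E vs F: E wins 11–7.
  E vs G: E wins 17–1.
  E vs H: E wins 17–1.
  F vs G: F wins 18–0.
  F vs H: F wins 18–0.
  G vs H: H wins 17–1.
Copeland scores (wins − losses):
  E: 3 − 0 = 3
  F: 2 − 1 = 1
  G: 0 − 3 = -3
  H: 1 − 2 = -1
E has the best Copeland score.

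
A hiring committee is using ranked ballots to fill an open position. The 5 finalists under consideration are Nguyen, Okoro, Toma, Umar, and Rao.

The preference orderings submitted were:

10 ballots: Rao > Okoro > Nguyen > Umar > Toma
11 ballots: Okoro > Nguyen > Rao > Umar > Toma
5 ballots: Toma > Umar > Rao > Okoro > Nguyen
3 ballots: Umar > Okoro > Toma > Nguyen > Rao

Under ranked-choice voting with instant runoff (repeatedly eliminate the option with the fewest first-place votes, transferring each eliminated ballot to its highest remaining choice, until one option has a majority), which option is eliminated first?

Nguyen

Round 1: Okoro 11, Rao 10, Toma 5, Umar 3, Nguyen 0. Nguyen has the fewest and is eliminated.
Round 2: Okoro 11, Rao 10, Toma 5, Umar 3. Umar has the fewest and is eliminated.
Round 3: Okoro 14, Rao 10, Toma 5. Toma has the fewest and is eliminated.
Round 4: Rao 15, Okoro 14. Rao has a majority.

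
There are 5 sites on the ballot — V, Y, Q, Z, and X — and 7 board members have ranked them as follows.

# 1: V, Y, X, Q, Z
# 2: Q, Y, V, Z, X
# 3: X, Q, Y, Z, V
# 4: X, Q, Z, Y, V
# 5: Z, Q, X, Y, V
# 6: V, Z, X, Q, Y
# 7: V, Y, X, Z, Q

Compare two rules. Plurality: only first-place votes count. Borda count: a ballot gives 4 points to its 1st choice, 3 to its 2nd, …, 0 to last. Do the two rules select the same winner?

Plurality first-place counts: V 3, Y 0, Q 1, Z 1, X 2 → V.
Borda totals: V 14, Y 13, Q 15, Z 12, X 16 → X.
The two rules disagree: plurality picks V, Borda picks X.

No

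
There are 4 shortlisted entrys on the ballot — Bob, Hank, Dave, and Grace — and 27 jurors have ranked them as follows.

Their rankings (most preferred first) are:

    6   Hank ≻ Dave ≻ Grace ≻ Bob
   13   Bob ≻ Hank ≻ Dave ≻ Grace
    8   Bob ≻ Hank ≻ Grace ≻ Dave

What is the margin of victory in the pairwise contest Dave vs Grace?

11

Ballots ranking Dave above Grace: 6+13 = 19.
Ballots ranking Grace above Dave: 8.
Dave wins 19–8, a margin of 11.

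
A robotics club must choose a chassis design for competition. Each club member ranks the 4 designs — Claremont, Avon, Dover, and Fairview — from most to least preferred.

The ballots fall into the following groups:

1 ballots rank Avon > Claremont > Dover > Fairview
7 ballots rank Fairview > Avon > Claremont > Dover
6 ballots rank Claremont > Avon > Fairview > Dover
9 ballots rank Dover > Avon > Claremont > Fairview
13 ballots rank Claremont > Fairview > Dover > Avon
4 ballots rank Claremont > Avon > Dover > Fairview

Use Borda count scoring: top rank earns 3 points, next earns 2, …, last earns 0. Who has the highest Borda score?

Claremont

Borda scores:
  Claremont: 2 + 7·1 + 6·3 + 9·1 + 13·3 + 4·3 = 87
  Avon: 3 + 7·2 + 6·2 + 9·2 + 13·0 + 4·2 = 55
  Dover: 1 + 7·0 + 6·0 + 9·3 + 13·1 + 4·1 = 45
  Fairview: 0 + 7·3 + 6·1 + 9·0 + 13·2 + 4·0 = 53
Claremont has the highest total.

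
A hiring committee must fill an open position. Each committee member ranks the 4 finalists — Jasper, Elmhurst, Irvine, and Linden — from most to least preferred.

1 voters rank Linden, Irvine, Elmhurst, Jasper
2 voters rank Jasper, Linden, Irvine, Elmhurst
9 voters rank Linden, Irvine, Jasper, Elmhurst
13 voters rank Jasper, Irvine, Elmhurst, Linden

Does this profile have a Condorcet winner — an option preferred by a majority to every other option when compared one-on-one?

Yes

Head-to-head results (25 voters total):
Jasper vs Elmhurst: Jasper wins 24–1.
Jasper vs Irvine: Jasper wins 15–10.
Jasper vs Linden: Jasper wins 15–10.
Elmhurst vs Irvine: Irvine wins 25–0.
Elmhurst vs Linden: Elmhurst wins 13–12.
Irvine vs Linden: Irvine wins 13–12.
Jasper beats each rival — Elmhurst (24–1), Irvine (15–10), Linden (15–10) — so Jasper is the Condorcet winner.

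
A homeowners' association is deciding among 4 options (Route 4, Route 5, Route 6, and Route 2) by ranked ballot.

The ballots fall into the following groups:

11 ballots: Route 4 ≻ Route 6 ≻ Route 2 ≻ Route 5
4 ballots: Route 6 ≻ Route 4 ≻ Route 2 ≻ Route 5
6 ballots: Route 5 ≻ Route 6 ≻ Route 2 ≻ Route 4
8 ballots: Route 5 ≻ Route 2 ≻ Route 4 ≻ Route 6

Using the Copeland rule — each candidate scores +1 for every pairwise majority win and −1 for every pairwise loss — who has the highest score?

Pairwise results:
  Route 4 vs Route 5: Route 4 wins 15–14.
  Route 4 vs Route 6: Route 4 wins 19–10.
  Route 4 vs Route 2: Route 4 wins 15–14.
  Route 5 vs Route 6: Route 6 wins 15–14.
  Route 5 vs Route 2: Route 2 wins 15–14.
  Route 6 vs Route 2: Route 6 wins 21–8.
Copeland scores (wins − losses):
  Route 4: 3 − 0 = 3
  Route 5: 0 − 3 = -3
  Route 6: 2 − 1 = 1
  Route 2: 1 − 2 = -1
Route 4 has the best Copeland score.

Route 4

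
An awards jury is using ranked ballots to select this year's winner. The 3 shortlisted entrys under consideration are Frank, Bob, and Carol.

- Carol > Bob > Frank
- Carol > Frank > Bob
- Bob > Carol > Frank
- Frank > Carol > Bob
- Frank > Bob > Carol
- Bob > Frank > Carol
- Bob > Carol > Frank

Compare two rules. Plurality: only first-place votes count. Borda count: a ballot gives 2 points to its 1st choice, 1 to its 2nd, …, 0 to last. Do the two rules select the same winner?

Plurality first-place counts: Frank 2, Bob 3, Carol 2 → Bob.
Borda totals: Frank 6, Bob 8, Carol 7 → Bob.
The two rules agree on Bob.

Yes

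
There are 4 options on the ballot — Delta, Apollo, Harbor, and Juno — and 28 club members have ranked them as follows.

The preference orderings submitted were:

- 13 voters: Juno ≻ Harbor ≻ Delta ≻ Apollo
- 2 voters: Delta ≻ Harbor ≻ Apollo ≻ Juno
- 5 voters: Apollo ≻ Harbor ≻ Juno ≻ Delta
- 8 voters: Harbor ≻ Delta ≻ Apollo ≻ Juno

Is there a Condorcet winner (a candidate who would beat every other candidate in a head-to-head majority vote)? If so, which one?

Head-to-head results (28 voters total):
Delta vs Apollo: Delta wins 23–5.
Delta vs Harbor: Harbor wins 26–2.
Delta vs Juno: Juno wins 18–10.
Apollo vs Harbor: Harbor wins 23–5.
Apollo vs Juno: Apollo wins 15–13.
Harbor vs Juno: Harbor wins 15–13.
Harbor beats each rival — Delta (26–2), Apollo (23–5), Juno (15–13) — so Harbor is the Condorcet winner.

Harbor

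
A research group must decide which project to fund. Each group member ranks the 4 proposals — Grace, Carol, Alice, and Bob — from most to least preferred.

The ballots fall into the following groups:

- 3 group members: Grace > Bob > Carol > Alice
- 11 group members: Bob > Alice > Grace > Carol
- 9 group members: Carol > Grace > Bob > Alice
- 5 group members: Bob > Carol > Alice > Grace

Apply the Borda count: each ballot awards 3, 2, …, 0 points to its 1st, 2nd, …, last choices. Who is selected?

Bob

Borda scores:
  Grace: 3·3 + 11·1 + 9·2 + 5·0 = 38
  Carol: 3·1 + 11·0 + 9·3 + 5·2 = 40
  Alice: 3·0 + 11·2 + 9·0 + 5·1 = 27
  Bob: 3·2 + 11·3 + 9·1 + 5·3 = 63
Bob has the highest total.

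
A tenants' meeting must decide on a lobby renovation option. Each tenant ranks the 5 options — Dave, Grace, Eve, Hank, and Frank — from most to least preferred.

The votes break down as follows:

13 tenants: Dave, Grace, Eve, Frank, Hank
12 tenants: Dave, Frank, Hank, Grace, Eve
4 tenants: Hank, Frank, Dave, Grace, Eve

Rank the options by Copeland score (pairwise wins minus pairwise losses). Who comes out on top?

Dave

Pairwise results:
  Dave vs Grace: Dave wins 29–0.
  Dave vs Eve: Dave wins 29–0.
  Dave vs Hank: Dave wins 25–4.
  Dave vs Frank: Dave wins 25–4.
  Grace vs Eve: Grace wins 29–0.
  Grace vs Hank: Hank wins 16–13.
  Grace vs Frank: Frank wins 16–13.
  Eve vs Hank: Hank wins 16–13.
  Eve vs Frank: Frank wins 16–13.
  Hank vs Frank: Frank wins 25–4.
Copeland scores (wins − losses):
  Dave: 4 − 0 = 4
  Grace: 1 − 3 = -2
  Eve: 0 − 4 = -4
  Hank: 2 − 2 = 0
  Frank: 3 − 1 = 2
Dave has the best Copeland score.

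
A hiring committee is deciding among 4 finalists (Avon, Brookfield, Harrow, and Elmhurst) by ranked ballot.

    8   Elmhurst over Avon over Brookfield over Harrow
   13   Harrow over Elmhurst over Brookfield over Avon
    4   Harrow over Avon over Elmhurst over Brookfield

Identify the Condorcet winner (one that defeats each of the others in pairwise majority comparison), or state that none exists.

Head-to-head results (25 voters total):
Avon vs Brookfield: Brookfield wins 13–12.
Avon vs Harrow: Harrow wins 17–8.
Avon vs Elmhurst: Elmhurst wins 21–4.
Brookfield vs Harrow: Harrow wins 17–8.
Brookfield vs Elmhurst: Elmhurst wins 25–0.
Harrow vs Elmhurst: Harrow wins 17–8.
Harrow beats each rival — Avon (17–8), Brookfield (17–8), Elmhurst (17–8) — so Harrow is the Condorcet winner.

Harrow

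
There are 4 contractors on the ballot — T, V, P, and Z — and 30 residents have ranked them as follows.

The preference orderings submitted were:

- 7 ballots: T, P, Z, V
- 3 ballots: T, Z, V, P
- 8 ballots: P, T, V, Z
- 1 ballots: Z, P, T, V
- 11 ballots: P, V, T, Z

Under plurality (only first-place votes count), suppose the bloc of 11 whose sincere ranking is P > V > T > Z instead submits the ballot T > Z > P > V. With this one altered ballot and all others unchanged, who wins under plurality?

T

First-place totals with the altered ballot: T 21, V 0, P 8, Z 1.
The switch changes the winner from P to T.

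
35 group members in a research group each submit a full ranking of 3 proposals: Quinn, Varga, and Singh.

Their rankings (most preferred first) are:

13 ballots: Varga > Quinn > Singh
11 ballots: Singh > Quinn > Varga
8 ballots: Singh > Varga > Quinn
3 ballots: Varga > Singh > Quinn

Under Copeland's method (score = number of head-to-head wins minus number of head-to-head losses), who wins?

Singh

Pairwise results:
  Quinn vs Varga: Varga wins 24–11.
  Quinn vs Singh: Singh wins 22–13.
  Varga vs Singh: Singh wins 19–16.
Copeland scores (wins − losses):
  Quinn: 0 − 2 = -2
  Varga: 1 − 1 = 0
  Singh: 2 − 0 = 2
Singh has the best Copeland score.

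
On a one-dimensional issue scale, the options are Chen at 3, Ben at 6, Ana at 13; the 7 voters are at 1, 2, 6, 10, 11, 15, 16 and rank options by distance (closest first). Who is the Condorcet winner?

Ana

With single-peaked preferences on a line, the Condorcet winner is the candidate closest to the median voter.
The median voter (position 10) is closest to Ana at 13.
Check: Ana vs Chen — voters closer to Ana: 4 of 7.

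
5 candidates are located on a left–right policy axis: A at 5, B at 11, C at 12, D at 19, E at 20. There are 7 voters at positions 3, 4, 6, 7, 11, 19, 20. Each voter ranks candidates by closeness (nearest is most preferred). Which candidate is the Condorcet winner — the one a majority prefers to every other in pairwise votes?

With single-peaked preferences on a line, the Condorcet winner is the candidate closest to the median voter.
The median voter (position 7) is closest to A at 5.
Check: A vs C — voters closer to A: 4 of 7.

A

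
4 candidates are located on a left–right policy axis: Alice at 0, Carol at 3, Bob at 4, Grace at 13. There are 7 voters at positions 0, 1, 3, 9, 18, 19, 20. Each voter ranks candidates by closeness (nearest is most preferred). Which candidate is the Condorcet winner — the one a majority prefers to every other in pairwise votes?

With single-peaked preferences on a line, the Condorcet winner is the candidate closest to the median voter.
The median voter (position 9) is closest to Grace at 13.
Check: Grace vs Alice — voters closer to Grace: 4 of 7.

Grace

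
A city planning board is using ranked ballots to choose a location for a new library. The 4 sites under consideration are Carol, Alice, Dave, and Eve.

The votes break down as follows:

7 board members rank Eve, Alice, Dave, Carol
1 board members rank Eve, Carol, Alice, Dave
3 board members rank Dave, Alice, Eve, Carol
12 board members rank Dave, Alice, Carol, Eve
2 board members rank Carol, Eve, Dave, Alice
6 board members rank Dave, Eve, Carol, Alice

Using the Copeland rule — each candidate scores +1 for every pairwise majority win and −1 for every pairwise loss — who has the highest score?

Pairwise results:
  Carol vs Alice: Alice wins 22–9.
  Carol vs Dave: Dave wins 28–3.
  Carol vs Eve: Eve wins 17–14.
  Alice vs Dave: Dave wins 23–8.
  Alice vs Eve: Eve wins 16–15.
  Dave vs Eve: Dave wins 21–10.
Copeland scores (wins − losses):
  Carol: 0 − 3 = -3
  Alice: 1 − 2 = -1
  Dave: 3 − 0 = 3
  Eve: 2 − 1 = 1
Dave has the best Copeland score.

Dave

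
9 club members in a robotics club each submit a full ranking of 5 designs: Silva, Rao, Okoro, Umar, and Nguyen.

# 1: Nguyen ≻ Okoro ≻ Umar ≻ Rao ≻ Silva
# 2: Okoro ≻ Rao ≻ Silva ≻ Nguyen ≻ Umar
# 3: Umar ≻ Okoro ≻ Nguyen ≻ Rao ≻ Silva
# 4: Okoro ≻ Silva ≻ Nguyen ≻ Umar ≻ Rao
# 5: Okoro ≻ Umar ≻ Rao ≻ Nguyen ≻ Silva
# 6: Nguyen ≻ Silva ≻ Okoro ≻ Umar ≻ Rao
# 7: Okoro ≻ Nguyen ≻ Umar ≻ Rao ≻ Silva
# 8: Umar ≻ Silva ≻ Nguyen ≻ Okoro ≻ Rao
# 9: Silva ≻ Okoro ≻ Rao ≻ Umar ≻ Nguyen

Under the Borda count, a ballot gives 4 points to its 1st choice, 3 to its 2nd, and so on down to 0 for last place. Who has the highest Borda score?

Okoro

Borda scores:
  Silva: 0 + 2 + 0 + 3 + 0 + 3 + 0 + 3 + 4 = 15
  Rao: 1 + 3 + 1 + 0 + 2 + 0 + 1 + 0 + 2 = 10
  Okoro: 3 + 4 + 3 + 4 + 4 + 2 + 4 + 1 + 3 = 28
  Umar: 2 + 0 + 4 + 1 + 3 + 1 + 2 + 4 + 1 = 18
  Nguyen: 4 + 1 + 2 + 2 + 1 + 4 + 3 + 2 + 0 = 19
Okoro has the highest total.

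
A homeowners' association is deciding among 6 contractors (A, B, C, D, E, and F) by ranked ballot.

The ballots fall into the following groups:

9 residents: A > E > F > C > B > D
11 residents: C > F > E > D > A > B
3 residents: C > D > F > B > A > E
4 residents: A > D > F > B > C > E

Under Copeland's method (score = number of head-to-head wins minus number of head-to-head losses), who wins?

C

Pairwise results:
  A vs B: A wins 24–3.
  A vs C: C wins 14–13.
  A vs D: D wins 14–13.
  A vs E: A wins 16–11.
  A vs F: F wins 14–13.
  B vs C: C wins 23–4.
  B vs D: D wins 18–9.
  B vs E: E wins 20–7.
  B vs F: F wins 27–0.
  C vs D: C wins 23–4.
  C vs E: C wins 18–9.
  C vs F: C wins 14–13.
  D vs E: E wins 20–7.
  D vs F: F wins 20–7.
  E vs F: F wins 18–9.
Copeland scores (wins − losses):
  A: 2 − 3 = -1
  B: 0 − 5 = -5
  C: 5 − 0 = 5
  D: 2 − 3 = -1
  E: 2 − 3 = -1
  F: 4 − 1 = 3
C has the best Copeland score.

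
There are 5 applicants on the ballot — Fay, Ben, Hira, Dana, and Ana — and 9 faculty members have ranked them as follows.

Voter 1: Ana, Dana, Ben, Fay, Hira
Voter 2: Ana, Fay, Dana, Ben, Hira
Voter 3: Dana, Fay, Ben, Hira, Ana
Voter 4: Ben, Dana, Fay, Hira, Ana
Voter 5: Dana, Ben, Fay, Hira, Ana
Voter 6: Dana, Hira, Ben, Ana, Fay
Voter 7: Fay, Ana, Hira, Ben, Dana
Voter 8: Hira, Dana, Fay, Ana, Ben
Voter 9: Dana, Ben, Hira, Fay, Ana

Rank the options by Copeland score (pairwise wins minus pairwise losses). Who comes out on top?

Pairwise results:
  Fay vs Ben: Ben wins 5–4.
  Fay vs Hira: Fay wins 6–3.
  Fay vs Dana: Dana wins 7–2.
  Fay vs Ana: Fay wins 6–3.
  Ben vs Hira: Ben wins 6–3.
  Ben vs Dana: Dana wins 7–2.
  Ben vs Ana: Ben wins 5–4.
  Hira vs Dana: Dana wins 7–2.
  Hira vs Ana: Hira wins 6–3.
  Dana vs Ana: Dana wins 6–3.
Copeland scores (wins − losses):
  Fay: 2 − 2 = 0
  Ben: 3 − 1 = 2
  Hira: 1 − 3 = -2
  Dana: 4 − 0 = 4
  Ana: 0 − 4 = -4
Dana has the best Copeland score.

Dana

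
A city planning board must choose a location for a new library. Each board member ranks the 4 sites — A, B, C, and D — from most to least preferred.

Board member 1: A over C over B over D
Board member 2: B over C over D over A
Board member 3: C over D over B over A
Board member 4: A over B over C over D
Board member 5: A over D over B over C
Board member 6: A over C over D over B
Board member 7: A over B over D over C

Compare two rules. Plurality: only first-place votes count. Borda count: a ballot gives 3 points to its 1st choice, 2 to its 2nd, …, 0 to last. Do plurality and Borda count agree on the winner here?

Yes

Plurality first-place counts: A 5, B 1, C 1, D 0 → A.
Borda totals: A 15, B 10, C 10, D 7 → A.
The two rules agree on A.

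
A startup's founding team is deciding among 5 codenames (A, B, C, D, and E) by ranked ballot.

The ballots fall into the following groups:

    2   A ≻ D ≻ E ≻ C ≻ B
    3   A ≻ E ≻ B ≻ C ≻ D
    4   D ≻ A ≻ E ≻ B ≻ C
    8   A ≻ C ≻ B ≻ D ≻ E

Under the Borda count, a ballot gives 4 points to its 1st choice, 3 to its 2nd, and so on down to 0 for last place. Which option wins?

Borda scores:
  A: 2·4 + 3·4 + 4·3 + 8·4 = 64
  B: 2·0 + 3·2 + 4·1 + 8·2 = 26
  C: 2·1 + 3·1 + 4·0 + 8·3 = 29
  D: 2·3 + 3·0 + 4·4 + 8·1 = 30
  E: 2·2 + 3·3 + 4·2 + 8·0 = 21
A has the highest total.

A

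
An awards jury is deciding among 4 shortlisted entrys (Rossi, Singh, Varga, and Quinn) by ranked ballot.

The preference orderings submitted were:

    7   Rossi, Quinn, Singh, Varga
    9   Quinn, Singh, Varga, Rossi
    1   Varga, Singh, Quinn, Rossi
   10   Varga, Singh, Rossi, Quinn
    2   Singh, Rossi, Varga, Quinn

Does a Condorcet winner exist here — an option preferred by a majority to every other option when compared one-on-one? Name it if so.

None — there is no Condorcet winner

Head-to-head results (29 voters total):
Rossi vs Singh: Singh wins 22–7.
Rossi vs Varga: Varga wins 20–9.
Rossi vs Quinn: Rossi wins 19–10.
Singh vs Varga: Singh wins 18–11.
Singh vs Quinn: Quinn wins 16–13.
Varga vs Quinn: Quinn wins 16–13.
No candidate beats all others: Rossi beats Quinn beats Singh beats Rossi, a majority cycle.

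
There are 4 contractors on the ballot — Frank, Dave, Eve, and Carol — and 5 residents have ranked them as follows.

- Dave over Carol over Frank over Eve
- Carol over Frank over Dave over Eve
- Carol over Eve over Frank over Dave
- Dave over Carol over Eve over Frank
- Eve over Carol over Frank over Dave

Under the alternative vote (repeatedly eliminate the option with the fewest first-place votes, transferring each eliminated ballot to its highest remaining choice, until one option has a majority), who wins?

Round 1: Dave 2, Carol 2, Eve 1, Frank 0. Frank has the fewest and is eliminated.
Round 2: Dave 2, Carol 2, Eve 1. Eve has the fewest and is eliminated.
Round 3: Carol 3, Dave 2. Carol has a majority.

Carol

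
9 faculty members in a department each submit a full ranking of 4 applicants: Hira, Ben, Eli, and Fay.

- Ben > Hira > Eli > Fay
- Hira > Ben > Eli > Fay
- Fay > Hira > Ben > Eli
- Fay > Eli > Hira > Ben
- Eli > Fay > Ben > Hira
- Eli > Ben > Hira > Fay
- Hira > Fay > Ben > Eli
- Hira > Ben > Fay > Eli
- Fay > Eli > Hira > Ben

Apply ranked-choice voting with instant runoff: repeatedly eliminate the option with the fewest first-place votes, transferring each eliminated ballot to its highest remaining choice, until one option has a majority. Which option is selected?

Round 1: Hira 3, Fay 3, Eli 2, Ben 1. Ben has the fewest and is eliminated.
Round 2: Hira 4, Fay 3, Eli 2. Eli has the fewest and is eliminated.
Round 3: Hira 5, Fay 4. Hira has a majority.

Hira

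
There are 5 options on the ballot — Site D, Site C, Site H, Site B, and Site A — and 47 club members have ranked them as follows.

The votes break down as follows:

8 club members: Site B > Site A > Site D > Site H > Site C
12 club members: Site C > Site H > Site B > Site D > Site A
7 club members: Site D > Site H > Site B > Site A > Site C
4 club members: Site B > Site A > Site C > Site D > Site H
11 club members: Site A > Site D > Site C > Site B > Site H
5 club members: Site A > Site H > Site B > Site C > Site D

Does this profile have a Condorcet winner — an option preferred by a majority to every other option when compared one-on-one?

Head-to-head results (47 voters total):
Site D vs Site C: Site D wins 26–21.
Site D vs Site H: Site D wins 30–17.
Site D vs Site B: Site B wins 29–18.
Site D vs Site A: Site A wins 28–19.
Site C vs Site H: Site C wins 27–20.
Site C vs Site B: Site B wins 24–23.
Site C vs Site A: Site A wins 35–12.
Site H vs Site B: Site H wins 24–23.
Site H vs Site A: Site A wins 28–19.
Site B vs Site A: Site B wins 31–16.
No candidate beats all others: Site D beats Site H beats Site B beats Site D, a majority cycle.

No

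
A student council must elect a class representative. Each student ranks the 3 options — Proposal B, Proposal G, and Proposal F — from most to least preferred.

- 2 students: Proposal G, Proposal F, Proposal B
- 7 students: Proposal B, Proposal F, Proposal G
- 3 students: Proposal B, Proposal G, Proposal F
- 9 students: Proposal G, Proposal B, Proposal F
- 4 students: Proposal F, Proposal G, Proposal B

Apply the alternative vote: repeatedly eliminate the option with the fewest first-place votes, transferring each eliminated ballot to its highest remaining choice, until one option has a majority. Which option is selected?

Proposal G

Round 1: Proposal G 11, Proposal B 10, Proposal F 4. Proposal F has the fewest and is eliminated.
Round 2: Proposal G 15, Proposal B 10. Proposal G has a majority.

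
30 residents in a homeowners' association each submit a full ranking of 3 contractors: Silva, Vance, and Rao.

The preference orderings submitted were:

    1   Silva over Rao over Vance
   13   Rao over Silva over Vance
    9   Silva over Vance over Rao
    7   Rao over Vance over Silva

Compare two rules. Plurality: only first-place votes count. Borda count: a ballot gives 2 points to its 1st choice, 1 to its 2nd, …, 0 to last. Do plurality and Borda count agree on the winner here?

Plurality first-place counts: Silva 10, Vance 0, Rao 20 → Rao.
Borda totals: Silva 33, Vance 16, Rao 41 → Rao.
The two rules agree on Rao.

Yes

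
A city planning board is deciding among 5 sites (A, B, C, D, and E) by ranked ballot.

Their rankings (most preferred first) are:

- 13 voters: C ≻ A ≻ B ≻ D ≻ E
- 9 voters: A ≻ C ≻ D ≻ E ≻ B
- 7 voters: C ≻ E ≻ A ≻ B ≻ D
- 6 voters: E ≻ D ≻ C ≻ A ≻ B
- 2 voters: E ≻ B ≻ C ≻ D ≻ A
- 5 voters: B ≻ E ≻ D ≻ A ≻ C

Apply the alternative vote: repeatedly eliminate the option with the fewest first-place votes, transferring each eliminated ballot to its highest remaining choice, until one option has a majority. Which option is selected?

C

Round 1: C 20, A 9, E 8, B 5, D 0. D has the fewest and is eliminated.
Round 2: C 20, A 9, E 8, B 5. B has the fewest and is eliminated.
Round 3: C 20, E 13, A 9. A has the fewest and is eliminated.
Round 4: C 29, E 13. C has a majority.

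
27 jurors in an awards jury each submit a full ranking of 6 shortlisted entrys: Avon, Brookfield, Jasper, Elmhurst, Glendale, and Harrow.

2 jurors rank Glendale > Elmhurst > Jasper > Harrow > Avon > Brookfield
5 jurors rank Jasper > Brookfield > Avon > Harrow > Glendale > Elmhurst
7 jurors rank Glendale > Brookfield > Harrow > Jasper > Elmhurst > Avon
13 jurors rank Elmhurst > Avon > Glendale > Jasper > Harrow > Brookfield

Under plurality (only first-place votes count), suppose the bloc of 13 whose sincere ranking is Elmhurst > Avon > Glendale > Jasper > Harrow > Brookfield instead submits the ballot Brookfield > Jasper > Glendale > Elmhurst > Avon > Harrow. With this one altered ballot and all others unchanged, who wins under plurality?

First-place totals with the altered ballot: Avon 0, Brookfield 13, Jasper 5, Elmhurst 0, Glendale 9, Harrow 0.
The switch changes the winner from Elmhurst to Brookfield.

Brookfield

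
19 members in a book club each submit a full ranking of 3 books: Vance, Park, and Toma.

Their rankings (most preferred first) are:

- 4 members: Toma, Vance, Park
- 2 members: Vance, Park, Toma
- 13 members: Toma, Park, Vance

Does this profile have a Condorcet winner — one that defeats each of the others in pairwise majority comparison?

Head-to-head results (19 voters total):
Vance vs Park: Park wins 13–6.
Vance vs Toma: Toma wins 17–2.
Park vs Toma: Toma wins 17–2.
Toma beats each rival — Vance (17–2), Park (17–2) — so Toma is the Condorcet winner.

Yes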